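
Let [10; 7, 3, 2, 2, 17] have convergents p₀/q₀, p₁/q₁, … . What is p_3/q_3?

517/51

Using pₖ = aₖpₖ₋₁ + pₖ₋₂, qₖ = aₖqₖ₋₁ + qₖ₋₂ (with p₋₁=1, p₋₂=0, q₋₁=0, q₋₂=1):
  k=0: a=10, p=10, q=1
  k=1: a=7, p=71, q=7
  k=2: a=3, p=223, q=22
  k=3: a=2, p=517, q=51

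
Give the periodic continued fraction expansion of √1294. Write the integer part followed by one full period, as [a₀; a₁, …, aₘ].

[35; 1, 34, 1, 70]

a₀ = ⌊√1294⌋ = 35.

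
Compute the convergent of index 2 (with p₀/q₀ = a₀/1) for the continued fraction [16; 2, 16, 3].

544/33

Using pₖ = aₖpₖ₋₁ + pₖ₋₂, qₖ = aₖqₖ₋₁ + qₖ₋₂ (with p₋₁=1, p₋₂=0, q₋₁=0, q₋₂=1):
  k=0: a=16, p=16, q=1
  k=1: a=2, p=33, q=2
  k=2: a=16, p=544, q=33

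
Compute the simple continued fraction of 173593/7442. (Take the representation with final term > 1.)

173593 = 23×7442 + 2427
7442 = 3×2427 + 161
2427 = 15×161 + 12
161 = 13×12 + 5
12 = 2×5 + 2
5 = 2×2 + 1
2 = 2×1 + 0  (stop)
So 173593/7442 = [23; 3, 15, 13, 2, 2, 2].

[23; 3, 15, 13, 2, 2, 2]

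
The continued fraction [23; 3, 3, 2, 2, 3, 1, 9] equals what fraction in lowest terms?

Fold from the inside: start with 9/1.
  1 + 1/9 = 10/9
  3 + 9/10 = 39/10
  2 + 10/39 = 88/39
  2 + 39/88 = 215/88
  3 + 88/215 = 733/215
  3 + 215/733 = 2414/733
  23 + 733/2414 = 56255/2414

56255/2414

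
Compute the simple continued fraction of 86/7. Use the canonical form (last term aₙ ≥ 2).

[12; 3, 2]

86 = 12*7 + 2
7 = 3*2 + 1
2 = 2*1 + 0  (stop)
So 86/7 = [12; 3, 2].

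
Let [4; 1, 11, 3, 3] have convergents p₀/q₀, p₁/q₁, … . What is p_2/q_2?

Using pₖ = aₖpₖ₋₁ + pₖ₋₂, qₖ = aₖqₖ₋₁ + qₖ₋₂ (with p₋₁=1, p₋₂=0, q₋₁=0, q₋₂=1):
  k=0: a=4, p=4, q=1
  k=1: a=1, p=5, q=1
  k=2: a=11, p=59, q=12

59/12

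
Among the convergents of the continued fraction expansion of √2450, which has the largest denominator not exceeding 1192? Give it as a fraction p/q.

19601/396

√2450 = [49; 2, 98, …] (period length 2).
Convergents:
  p_0/q_0 = 49/1
  p_1/q_1 = 99/2
  p_2/q_2 = 9751/197
  p_3/q_3 = 19601/396
  p_4/q_4 = 1930649/39005
q_3 = 396 ≤ 1192 < 39005 = q_4, so the answer is 19601/396.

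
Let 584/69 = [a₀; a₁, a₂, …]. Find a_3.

584 = 8·69 + 32   →  a_0 = 8
69 = 2·32 + 5   →  a_1 = 2
32 = 6·5 + 2   →  a_2 = 6
5 = 2·2 + 1   →  a_3 = 2

2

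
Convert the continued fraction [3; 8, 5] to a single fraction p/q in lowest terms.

Using pₖ = aₖpₖ₋₁ + pₖ₋₂ and qₖ = aₖqₖ₋₁ + qₖ₋₂:
  k=0: a=3, p=3, q=1
  k=1: a=8, p=25, q=8
  k=2: a=5, p=128, q=41

128/41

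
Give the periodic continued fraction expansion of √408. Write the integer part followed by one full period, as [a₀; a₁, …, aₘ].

[20; 5, 40]

a₀ = ⌊√408⌋ = 20.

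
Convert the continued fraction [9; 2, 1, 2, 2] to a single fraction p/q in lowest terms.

Using pₖ = aₖpₖ₋₁ + pₖ₋₂ and qₖ = aₖqₖ₋₁ + qₖ₋₂:
  k=0: a=9, p=9, q=1
  k=1: a=2, p=19, q=2
  k=2: a=1, p=28, q=3
  k=3: a=2, p=75, q=8
  k=4: a=2, p=178, q=19

178/19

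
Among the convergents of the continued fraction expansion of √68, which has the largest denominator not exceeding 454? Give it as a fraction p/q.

2177/264

√68 = [8; 4, 16, …] (period length 2).
Convergents:
  p_0/q_0 = 8/1
  p_1/q_1 = 33/4
  p_2/q_2 = 536/65
  p_3/q_3 = 2177/264
  p_4/q_4 = 35368/4289
q_3 = 264 ≤ 454 < 4289 = q_4, so the answer is 2177/264.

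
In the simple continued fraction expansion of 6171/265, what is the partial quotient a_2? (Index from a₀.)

2

6171 = 23·265 + 76   →  a_0 = 23
265 = 3·76 + 37   →  a_1 = 3
76 = 2·37 + 2   →  a_2 = 2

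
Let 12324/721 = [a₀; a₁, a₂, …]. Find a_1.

10

12324 = 17·721 + 67   →  a_0 = 17
721 = 10·67 + 51   →  a_1 = 10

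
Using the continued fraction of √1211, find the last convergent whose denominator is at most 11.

174/5

√1211 = [34; 1, 3, 1, 68, …] (period length 4).
Convergents:
  p_0/q_0 = 34/1
  p_1/q_1 = 35/1
  p_2/q_2 = 139/4
  p_3/q_3 = 174/5
  p_4/q_4 = 11971/344
q_3 = 5 ≤ 11 < 344 = q_4, so the answer is 174/5.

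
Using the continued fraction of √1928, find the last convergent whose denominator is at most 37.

483/11

√1928 = [43; 1, 9, 1, 86, …] (period length 4).
Convergents:
  p_0/q_0 = 43/1
  p_1/q_1 = 44/1
  p_2/q_2 = 439/10
  p_3/q_3 = 483/11
  p_4/q_4 = 41977/956
q_3 = 11 ≤ 37 < 956 = q_4, so the answer is 483/11.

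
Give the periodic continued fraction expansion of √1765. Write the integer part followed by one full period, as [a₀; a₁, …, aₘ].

a₀ = ⌊√1765⌋ = 42.

[42; 84]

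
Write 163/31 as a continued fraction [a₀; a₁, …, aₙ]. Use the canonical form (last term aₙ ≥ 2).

[5; 3, 1, 7]

163 = 5·31 + 8
31 = 3·8 + 7
8 = 1·7 + 1
7 = 7·1 + 0  (stop)
So 163/31 = [5; 3, 1, 7].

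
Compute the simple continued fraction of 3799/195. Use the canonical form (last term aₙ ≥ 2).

3799 = 19×195 + 94
195 = 2×94 + 7
94 = 13×7 + 3
7 = 2×3 + 1
3 = 3×1 + 0  (stop)
So 3799/195 = [19; 2, 13, 2, 3].

[19; 2, 13, 2, 3]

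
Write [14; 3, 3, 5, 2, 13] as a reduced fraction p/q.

22325/1561

Fold from the inside: start with 13/1.
  2 + 1/13 = 27/13
  5 + 13/27 = 148/27
  3 + 27/148 = 471/148
  3 + 148/471 = 1561/471
  14 + 471/1561 = 22325/1561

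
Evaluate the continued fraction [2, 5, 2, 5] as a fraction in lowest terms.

131/60

Using pₖ = aₖpₖ₋₁ + pₖ₋₂ and qₖ = aₖqₖ₋₁ + qₖ₋₂:
  k=0: a=2, p=2, q=1
  k=1: a=5, p=11, q=5
  k=2: a=2, p=24, q=11
  k=3: a=5, p=131, q=60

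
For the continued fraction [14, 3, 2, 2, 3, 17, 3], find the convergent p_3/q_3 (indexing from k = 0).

243/17

Using pₖ = aₖpₖ₋₁ + pₖ₋₂, qₖ = aₖqₖ₋₁ + qₖ₋₂ (with p₋₁=1, p₋₂=0, q₋₁=0, q₋₂=1):
  k=0: a=14, p=14, q=1
  k=1: a=3, p=43, q=3
  k=2: a=2, p=100, q=7
  k=3: a=2, p=243, q=17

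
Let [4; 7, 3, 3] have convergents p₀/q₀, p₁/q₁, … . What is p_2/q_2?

Using pₖ = aₖpₖ₋₁ + pₖ₋₂, qₖ = aₖqₖ₋₁ + qₖ₋₂ (with p₋₁=1, p₋₂=0, q₋₁=0, q₋₂=1):
  k=0: a=4, p=4, q=1
  k=1: a=7, p=29, q=7
  k=2: a=3, p=91, q=22

91/22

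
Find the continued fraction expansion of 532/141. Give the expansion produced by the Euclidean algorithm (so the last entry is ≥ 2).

[3; 1, 3, 2, 2, 6]

532 = 3×141 + 109
141 = 1×109 + 32
109 = 3×32 + 13
32 = 2×13 + 6
13 = 2×6 + 1
6 = 6×1 + 0  (stop)
So 532/141 = [3; 1, 3, 2, 2, 6].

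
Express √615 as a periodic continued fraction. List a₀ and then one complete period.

[24; 1, 3, 1, 48]

a₀ = ⌊√615⌋ = 24.
With m₀=0, d₀=1 and mₖ₊₁ = dₖaₖ − mₖ, dₖ₊₁ = (n − mₖ₊₁²)/dₖ, aₖ₊₁ = ⌊(a₀+mₖ₊₁)/dₖ₊₁⌋:
  k=1: m=24, d=39, a=1
  k=2: m=15, d=10, a=3
  k=3: m=15, d=39, a=1
  k=4: m=24, d=1, a=48
d=1 and a=2a₀=48 at k=4, so the next step gives (m, d) = (24, 39) again — its k=1 value — and the period has length 4.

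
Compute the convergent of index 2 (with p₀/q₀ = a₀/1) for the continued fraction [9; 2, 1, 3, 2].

Using pₖ = aₖpₖ₋₁ + pₖ₋₂, qₖ = aₖqₖ₋₁ + qₖ₋₂ (with p₋₁=1, p₋₂=0, q₋₁=0, q₋₂=1):
  k=0: a=9, p=9, q=1
  k=1: a=2, p=19, q=2
  k=2: a=1, p=28, q=3

28/3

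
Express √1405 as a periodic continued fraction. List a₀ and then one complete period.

[37; 2, 14, 2, 74]

a₀ = ⌊√1405⌋ = 37.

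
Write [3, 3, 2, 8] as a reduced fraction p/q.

Using pₖ = aₖpₖ₋₁ + pₖ₋₂ and qₖ = aₖqₖ₋₁ + qₖ₋₂:
  k=0: a=3, p=3, q=1
  k=1: a=3, p=10, q=3
  k=2: a=2, p=23, q=7
  k=3: a=8, p=194, q=59

194/59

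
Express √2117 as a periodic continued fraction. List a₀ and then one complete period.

[46; 92]

a₀ = ⌊√2117⌋ = 46.
With m₀=0, d₀=1 and mₖ₊₁ = dₖaₖ − mₖ, dₖ₊₁ = (n − mₖ₊₁²)/dₖ, aₖ₊₁ = ⌊(a₀+mₖ₊₁)/dₖ₊₁⌋:
  k=1: m=46, d=1, a=92
d=1 and a=2a₀=92 at k=1, so the next step gives (m, d) = (46, 1) again — its k=1 value — and the period has length 1.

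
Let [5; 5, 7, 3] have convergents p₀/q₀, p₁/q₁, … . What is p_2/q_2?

187/36

Using pₖ = aₖpₖ₋₁ + pₖ₋₂, qₖ = aₖqₖ₋₁ + qₖ₋₂ (with p₋₁=1, p₋₂=0, q₋₁=0, q₋₂=1):
  k=0: a=5, p=5, q=1
  k=1: a=5, p=26, q=5
  k=2: a=7, p=187, q=36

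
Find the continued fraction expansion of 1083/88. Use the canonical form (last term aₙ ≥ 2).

1083 = 12×88 + 27
88 = 3×27 + 7
27 = 3×7 + 6
7 = 1×6 + 1
6 = 6×1 + 0  (stop)
So 1083/88 = [12; 3, 3, 1, 6].

[12; 3, 3, 1, 6]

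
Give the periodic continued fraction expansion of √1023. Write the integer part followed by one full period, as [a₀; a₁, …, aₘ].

a₀ = ⌊√1023⌋ = 31.

[31; 1, 62]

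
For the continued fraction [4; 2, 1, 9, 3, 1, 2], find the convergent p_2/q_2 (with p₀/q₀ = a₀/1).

Using pₖ = aₖpₖ₋₁ + pₖ₋₂, qₖ = aₖqₖ₋₁ + qₖ₋₂ (with p₋₁=1, p₋₂=0, q₋₁=0, q₋₂=1):
  k=0: a=4, p=4, q=1
  k=1: a=2, p=9, q=2
  k=2: a=1, p=13, q=3

13/3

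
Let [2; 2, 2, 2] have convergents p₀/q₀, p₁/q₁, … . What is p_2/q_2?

Using pₖ = aₖpₖ₋₁ + pₖ₋₂, qₖ = aₖqₖ₋₁ + qₖ₋₂ (with p₋₁=1, p₋₂=0, q₋₁=0, q₋₂=1):
  k=0: a=2, p=2, q=1
  k=1: a=2, p=5, q=2
  k=2: a=2, p=12, q=5

12/5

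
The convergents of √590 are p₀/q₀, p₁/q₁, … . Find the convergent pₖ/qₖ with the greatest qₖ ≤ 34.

753/31

√590 = [24; 3, 2, 4, 2, 3, 48, …] (period length 6).
Convergents:
  p_0/q_0 = 24/1
  p_1/q_1 = 73/3
  p_2/q_2 = 170/7
  p_3/q_3 = 753/31
  p_4/q_4 = 1676/69
q_3 = 31 ≤ 34 < 69 = q_4, so the answer is 753/31.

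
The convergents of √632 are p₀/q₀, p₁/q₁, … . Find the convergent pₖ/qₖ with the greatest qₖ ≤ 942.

√632 = [25; 7, 6, 7, 50, …] (period length 4).
Convergents:
  p_0/q_0 = 25/1
  p_1/q_1 = 176/7
  p_2/q_2 = 1081/43
  p_3/q_3 = 7743/308
  p_4/q_4 = 388231/15443
q_3 = 308 ≤ 942 < 15443 = q_4, so the answer is 7743/308.

7743/308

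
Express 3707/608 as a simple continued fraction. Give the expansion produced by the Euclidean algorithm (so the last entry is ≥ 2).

3707 = 6×608 + 59
608 = 10×59 + 18
59 = 3×18 + 5
18 = 3×5 + 3
5 = 1×3 + 2
3 = 1×2 + 1
2 = 2×1 + 0  (stop)
So 3707/608 = [6; 10, 3, 3, 1, 1, 2].

[6; 10, 3, 3, 1, 1, 2]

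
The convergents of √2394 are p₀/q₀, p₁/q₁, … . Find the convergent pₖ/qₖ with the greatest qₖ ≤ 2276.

√2394 = [48; 1, 12, 1, 96, …] (period length 4).
Convergents:
  p_0/q_0 = 48/1
  p_1/q_1 = 49/1
  p_2/q_2 = 636/13
  p_3/q_3 = 685/14
  p_4/q_4 = 66396/1357
  p_5/q_5 = 67081/1371
  p_6/q_6 = 871368/17809
q_5 = 1371 ≤ 2276 < 17809 = q_6, so the answer is 67081/1371.

67081/1371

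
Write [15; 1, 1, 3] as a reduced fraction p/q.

Using pₖ = aₖpₖ₋₁ + pₖ₋₂ and qₖ = aₖqₖ₋₁ + qₖ₋₂:
  k=0: a=15, p=15, q=1
  k=1: a=1, p=16, q=1
  k=2: a=1, p=31, q=2
  k=3: a=3, p=109, q=7

109/7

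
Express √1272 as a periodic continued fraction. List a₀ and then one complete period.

[35; 1, 1, 1, 70]

a₀ = ⌊√1272⌋ = 35.
With m₀=0, d₀=1 and mₖ₊₁ = dₖaₖ − mₖ, dₖ₊₁ = (n − mₖ₊₁²)/dₖ, aₖ₊₁ = ⌊(a₀+mₖ₊₁)/dₖ₊₁⌋:
  k=1: m=35, d=47, a=1
  k=2: m=12, d=24, a=1
  k=3: m=12, d=47, a=1
  k=4: m=35, d=1, a=70
d=1 and a=2a₀=70 at k=4, so the next step gives (m, d) = (35, 47) again — its k=1 value — and the period has length 4.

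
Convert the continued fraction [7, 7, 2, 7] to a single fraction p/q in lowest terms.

Using pₖ = aₖpₖ₋₁ + pₖ₋₂ and qₖ = aₖqₖ₋₁ + qₖ₋₂:
  k=0: a=7, p=7, q=1
  k=1: a=7, p=50, q=7
  k=2: a=2, p=107, q=15
  k=3: a=7, p=799, q=112

799/112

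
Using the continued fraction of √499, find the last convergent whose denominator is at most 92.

1519/68

√499 = [22; 2, 1, 21, 1, 2, 44, …] (period length 6).
Convergents:
  p_0/q_0 = 22/1
  p_1/q_1 = 45/2
  p_2/q_2 = 67/3
  p_3/q_3 = 1452/65
  p_4/q_4 = 1519/68
  p_5/q_5 = 4490/201
q_4 = 68 ≤ 92 < 201 = q_5, so the answer is 1519/68.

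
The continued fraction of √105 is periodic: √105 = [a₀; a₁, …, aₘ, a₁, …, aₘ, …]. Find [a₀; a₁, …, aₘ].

[10; 4, 20]

a₀ = ⌊√105⌋ = 10.
With m₀=0, d₀=1 and mₖ₊₁ = dₖaₖ − mₖ, dₖ₊₁ = (n − mₖ₊₁²)/dₖ, aₖ₊₁ = ⌊(a₀+mₖ₊₁)/dₖ₊₁⌋:
  k=1: m=10, d=5, a=4
  k=2: m=10, d=1, a=20
d=1 and a=2a₀=20 at k=2, so the next step gives (m, d) = (10, 5) again — its k=1 value — and the period has length 2.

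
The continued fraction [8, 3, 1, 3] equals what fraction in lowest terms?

124/15

Using pₖ = aₖpₖ₋₁ + pₖ₋₂ and qₖ = aₖqₖ₋₁ + qₖ₋₂:
  k=0: a=8, p=8, q=1
  k=1: a=3, p=25, q=3
  k=2: a=1, p=33, q=4
  k=3: a=3, p=124, q=15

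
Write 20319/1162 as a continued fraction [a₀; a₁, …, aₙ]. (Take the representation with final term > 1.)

[17; 2, 17, 1, 1, 1, 10]

20319 = 17·1162 + 565
1162 = 2·565 + 32
565 = 17·32 + 21
32 = 1·21 + 11
21 = 1·11 + 10
11 = 1·10 + 1
10 = 10·1 + 0  (stop)
So 20319/1162 = [17; 2, 17, 1, 1, 1, 10].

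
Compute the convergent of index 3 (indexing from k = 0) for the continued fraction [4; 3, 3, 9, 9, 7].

Using pₖ = aₖpₖ₋₁ + pₖ₋₂, qₖ = aₖqₖ₋₁ + qₖ₋₂ (with p₋₁=1, p₋₂=0, q₋₁=0, q₋₂=1):
  k=0: a=4, p=4, q=1
  k=1: a=3, p=13, q=3
  k=2: a=3, p=43, q=10
  k=3: a=9, p=400, q=93

400/93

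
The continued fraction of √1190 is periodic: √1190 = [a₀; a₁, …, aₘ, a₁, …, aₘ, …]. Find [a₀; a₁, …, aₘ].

[34; 2, 68]

a₀ = ⌊√1190⌋ = 34.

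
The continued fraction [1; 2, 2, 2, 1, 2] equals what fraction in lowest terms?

65/46

Using pₖ = aₖpₖ₋₁ + pₖ₋₂ and qₖ = aₖqₖ₋₁ + qₖ₋₂:
  k=0: a=1, p=1, q=1
  k=1: a=2, p=3, q=2
  k=2: a=2, p=7, q=5
  k=3: a=2, p=17, q=12
  k=4: a=1, p=24, q=17
  k=5: a=2, p=65, q=46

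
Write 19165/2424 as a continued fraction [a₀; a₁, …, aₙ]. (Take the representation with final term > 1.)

19165 = 7×2424 + 2197
2424 = 1×2197 + 227
2197 = 9×227 + 154
227 = 1×154 + 73
154 = 2×73 + 8
73 = 9×8 + 1
8 = 8×1 + 0  (stop)
So 19165/2424 = [7; 1, 9, 1, 2, 9, 8].

[7; 1, 9, 1, 2, 9, 8]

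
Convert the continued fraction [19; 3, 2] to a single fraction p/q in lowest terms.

Using pₖ = aₖpₖ₋₁ + pₖ₋₂ and qₖ = aₖqₖ₋₁ + qₖ₋₂:
  k=0: a=19, p=19, q=1
  k=1: a=3, p=58, q=3
  k=2: a=2, p=135, q=7

135/7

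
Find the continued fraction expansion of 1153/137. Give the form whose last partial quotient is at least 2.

[8; 2, 2, 2, 11]

1153 = 8·137 + 57
137 = 2·57 + 23
57 = 2·23 + 11
23 = 2·11 + 1
11 = 11·1 + 0  (stop)
So 1153/137 = [8; 2, 2, 2, 11].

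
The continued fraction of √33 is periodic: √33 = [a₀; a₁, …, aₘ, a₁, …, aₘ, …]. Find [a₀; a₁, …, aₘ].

[5; 1, 2, 1, 10]

a₀ = ⌊√33⌋ = 5.
With m₀=0, d₀=1 and mₖ₊₁ = dₖaₖ − mₖ, dₖ₊₁ = (n − mₖ₊₁²)/dₖ, aₖ₊₁ = ⌊(a₀+mₖ₊₁)/dₖ₊₁⌋:
  k=1: m=5, d=8, a=1
  k=2: m=3, d=3, a=2
  k=3: m=3, d=8, a=1
  k=4: m=5, d=1, a=10
d=1 and a=2a₀=10 at k=4, so the next step gives (m, d) = (5, 8) again — its k=1 value — and the period has length 4.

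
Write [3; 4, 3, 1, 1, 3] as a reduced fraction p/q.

346/107

Using pₖ = aₖpₖ₋₁ + pₖ₋₂ and qₖ = aₖqₖ₋₁ + qₖ₋₂:
  k=0: a=3, p=3, q=1
  k=1: a=4, p=13, q=4
  k=2: a=3, p=42, q=13
  k=3: a=1, p=55, q=17
  k=4: a=1, p=97, q=30
  k=5: a=3, p=346, q=107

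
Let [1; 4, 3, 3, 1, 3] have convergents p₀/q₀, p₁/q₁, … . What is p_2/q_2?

Using pₖ = aₖpₖ₋₁ + pₖ₋₂, qₖ = aₖqₖ₋₁ + qₖ₋₂ (with p₋₁=1, p₋₂=0, q₋₁=0, q₋₂=1):
  k=0: a=1, p=1, q=1
  k=1: a=4, p=5, q=4
  k=2: a=3, p=16, q=13

16/13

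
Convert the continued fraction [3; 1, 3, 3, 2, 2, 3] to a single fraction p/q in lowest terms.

938/249

Using pₖ = aₖpₖ₋₁ + pₖ₋₂ and qₖ = aₖqₖ₋₁ + qₖ₋₂:
  k=0: a=3, p=3, q=1
  k=1: a=1, p=4, q=1
  k=2: a=3, p=15, q=4
  k=3: a=3, p=49, q=13
  k=4: a=2, p=113, q=30
  k=5: a=2, p=275, q=73
  k=6: a=3, p=938, q=249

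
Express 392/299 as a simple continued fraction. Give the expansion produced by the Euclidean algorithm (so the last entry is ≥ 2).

[1; 3, 4, 1, 1, 1, 6]

392 = 1×299 + 93
299 = 3×93 + 20
93 = 4×20 + 13
20 = 1×13 + 7
13 = 1×7 + 6
7 = 1×6 + 1
6 = 6×1 + 0  (stop)
So 392/299 = [1; 3, 4, 1, 1, 1, 6].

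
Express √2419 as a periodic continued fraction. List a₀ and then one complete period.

[49; 5, 2, 5, 98]

a₀ = ⌊√2419⌋ = 49.
With m₀=0, d₀=1 and mₖ₊₁ = dₖaₖ − mₖ, dₖ₊₁ = (n − mₖ₊₁²)/dₖ, aₖ₊₁ = ⌊(a₀+mₖ₊₁)/dₖ₊₁⌋:
  k=1: m=49, d=18, a=5
  k=2: m=41, d=41, a=2
  k=3: m=41, d=18, a=5
  k=4: m=49, d=1, a=98
d=1 and a=2a₀=98 at k=4, so the next step gives (m, d) = (49, 18) again — its k=1 value — and the period has length 4.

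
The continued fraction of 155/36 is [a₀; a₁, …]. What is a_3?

1

155 = 4·36 + 11   →  a_0 = 4
36 = 3·11 + 3   →  a_1 = 3
11 = 3·3 + 2   →  a_2 = 3
3 = 1·2 + 1   →  a_3 = 1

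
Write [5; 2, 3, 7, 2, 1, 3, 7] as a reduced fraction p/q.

23262/4283

Using pₖ = aₖpₖ₋₁ + pₖ₋₂ and qₖ = aₖqₖ₋₁ + qₖ₋₂:
  k=0: a=5, p=5, q=1
  k=1: a=2, p=11, q=2
  k=2: a=3, p=38, q=7
  k=3: a=7, p=277, q=51
  k=4: a=2, p=592, q=109
  k=5: a=1, p=869, q=160
  k=6: a=3, p=3199, q=589
  k=7: a=7, p=23262, q=4283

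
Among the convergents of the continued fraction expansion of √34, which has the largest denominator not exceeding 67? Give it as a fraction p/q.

√34 = [5; 1, 4, 1, 10, …] (period length 4).
Convergents:
  p_0/q_0 = 5/1
  p_1/q_1 = 6/1
  p_2/q_2 = 29/5
  p_3/q_3 = 35/6
  p_4/q_4 = 379/65
  p_5/q_5 = 414/71
q_4 = 65 ≤ 67 < 71 = q_5, so the answer is 379/65.

379/65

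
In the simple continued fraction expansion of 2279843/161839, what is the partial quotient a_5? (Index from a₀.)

2279843 = 14·161839 + 14097   →  a_0 = 14
161839 = 11·14097 + 6772   →  a_1 = 11
14097 = 2·6772 + 553   →  a_2 = 2
6772 = 12·553 + 136   →  a_3 = 12
553 = 4·136 + 9   →  a_4 = 4
136 = 15·9 + 1   →  a_5 = 15

15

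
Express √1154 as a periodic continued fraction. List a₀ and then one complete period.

a₀ = ⌊√1154⌋ = 33.

[33; 1, 32, 1, 66]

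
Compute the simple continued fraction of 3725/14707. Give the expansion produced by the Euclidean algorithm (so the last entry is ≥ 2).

3725 = 0×14707 + 3725
14707 = 3×3725 + 3532
3725 = 1×3532 + 193
3532 = 18×193 + 58
193 = 3×58 + 19
58 = 3×19 + 1
19 = 19×1 + 0  (stop)
So 3725/14707 = [0; 3, 1, 18, 3, 3, 19].

[0; 3, 1, 18, 3, 3, 19]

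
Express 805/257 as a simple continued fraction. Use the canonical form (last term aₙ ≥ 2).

[3; 7, 1, 1, 3, 1, 3]

805 = 3·257 + 34
257 = 7·34 + 19
34 = 1·19 + 15
19 = 1·15 + 4
15 = 3·4 + 3
4 = 1·3 + 1
3 = 3·1 + 0  (stop)
So 805/257 = [3; 7, 1, 1, 3, 1, 3].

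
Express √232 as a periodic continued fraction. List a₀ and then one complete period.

[15; 4, 3, 7, 3, 4, 30]

a₀ = ⌊√232⌋ = 15.
With m₀=0, d₀=1 and mₖ₊₁ = dₖaₖ − mₖ, dₖ₊₁ = (n − mₖ₊₁²)/dₖ, aₖ₊₁ = ⌊(a₀+mₖ₊₁)/dₖ₊₁⌋:
  k=1: m=15, d=7, a=4
  k=2: m=13, d=9, a=3
  k=3: m=14, d=4, a=7
  k=4: m=14, d=9, a=3
  k=5: m=13, d=7, a=4
  k=6: m=15, d=1, a=30
d=1 and a=2a₀=30 at k=6, so the next step gives (m, d) = (15, 7) again — its k=1 value — and the period has length 6.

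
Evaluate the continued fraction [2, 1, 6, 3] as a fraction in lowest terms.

63/22

Fold from the inside: start with 3/1.
  6 + 1/3 = 19/3
  1 + 3/19 = 22/19
  2 + 19/22 = 63/22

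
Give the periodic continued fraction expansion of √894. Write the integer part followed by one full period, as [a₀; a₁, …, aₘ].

[29; 1, 8, 1, 58]

a₀ = ⌊√894⌋ = 29.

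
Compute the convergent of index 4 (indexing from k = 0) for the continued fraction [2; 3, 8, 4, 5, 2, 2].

Using pₖ = aₖpₖ₋₁ + pₖ₋₂, qₖ = aₖqₖ₋₁ + qₖ₋₂ (with p₋₁=1, p₋₂=0, q₋₁=0, q₋₂=1):
  k=0: a=2, p=2, q=1
  k=1: a=3, p=7, q=3
  k=2: a=8, p=58, q=25
  k=3: a=4, p=239, q=103
  k=4: a=5, p=1253, q=540

1253/540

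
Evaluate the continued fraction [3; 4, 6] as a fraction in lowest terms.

Fold from the inside: start with 6/1.
  4 + 1/6 = 25/6
  3 + 6/25 = 81/25

81/25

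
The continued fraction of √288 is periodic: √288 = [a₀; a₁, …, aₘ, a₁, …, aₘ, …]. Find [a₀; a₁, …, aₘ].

a₀ = ⌊√288⌋ = 16.
With m₀=0, d₀=1 and mₖ₊₁ = dₖaₖ − mₖ, dₖ₊₁ = (n − mₖ₊₁²)/dₖ, aₖ₊₁ = ⌊(a₀+mₖ₊₁)/dₖ₊₁⌋:
  k=1: m=16, d=32, a=1
  k=2: m=16, d=1, a=32
d=1 and a=2a₀=32 at k=2, so the next step gives (m, d) = (16, 32) again — its k=1 value — and the period has length 2.

[16; 1, 32]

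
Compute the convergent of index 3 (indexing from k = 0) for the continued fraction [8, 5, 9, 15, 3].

5696/695

Using pₖ = aₖpₖ₋₁ + pₖ₋₂, qₖ = aₖqₖ₋₁ + qₖ₋₂ (with p₋₁=1, p₋₂=0, q₋₁=0, q₋₂=1):
  k=0: a=8, p=8, q=1
  k=1: a=5, p=41, q=5
  k=2: a=9, p=377, q=46
  k=3: a=15, p=5696, q=695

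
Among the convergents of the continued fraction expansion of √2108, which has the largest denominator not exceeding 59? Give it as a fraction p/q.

1056/23

√2108 = [45; 1, 10, 2, 22, 2, 10, 1, 90, …] (period length 8).
Convergents:
  p_0/q_0 = 45/1
  p_1/q_1 = 46/1
  p_2/q_2 = 505/11
  p_3/q_3 = 1056/23
  p_4/q_4 = 23737/517
q_3 = 23 ≤ 59 < 517 = q_4, so the answer is 1056/23.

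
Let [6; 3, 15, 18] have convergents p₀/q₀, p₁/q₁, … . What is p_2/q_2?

Using pₖ = aₖpₖ₋₁ + pₖ₋₂, qₖ = aₖqₖ₋₁ + qₖ₋₂ (with p₋₁=1, p₋₂=0, q₋₁=0, q₋₂=1):
  k=0: a=6, p=6, q=1
  k=1: a=3, p=19, q=3
  k=2: a=15, p=291, q=46

291/46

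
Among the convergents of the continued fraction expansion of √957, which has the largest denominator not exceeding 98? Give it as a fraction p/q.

959/31

√957 = [30; 1, 14, 2, 14, 1, 60, …] (period length 6).
Convergents:
  p_0/q_0 = 30/1
  p_1/q_1 = 31/1
  p_2/q_2 = 464/15
  p_3/q_3 = 959/31
  p_4/q_4 = 13890/449
q_3 = 31 ≤ 98 < 449 = q_4, so the answer is 959/31.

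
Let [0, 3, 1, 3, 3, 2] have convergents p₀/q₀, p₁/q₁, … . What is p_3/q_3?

4/15

Using pₖ = aₖpₖ₋₁ + pₖ₋₂, qₖ = aₖqₖ₋₁ + qₖ₋₂ (with p₋₁=1, p₋₂=0, q₋₁=0, q₋₂=1):
  k=0: a=0, p=0, q=1
  k=1: a=3, p=1, q=3
  k=2: a=1, p=1, q=4
  k=3: a=3, p=4, q=15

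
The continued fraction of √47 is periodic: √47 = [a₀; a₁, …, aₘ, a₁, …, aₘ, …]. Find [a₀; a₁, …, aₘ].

a₀ = ⌊√47⌋ = 6.
With m₀=0, d₀=1 and mₖ₊₁ = dₖaₖ − mₖ, dₖ₊₁ = (n − mₖ₊₁²)/dₖ, aₖ₊₁ = ⌊(a₀+mₖ₊₁)/dₖ₊₁⌋:
  k=1: m=6, d=11, a=1
  k=2: m=5, d=2, a=5
  k=3: m=5, d=11, a=1
  k=4: m=6, d=1, a=12
d=1 and a=2a₀=12 at k=4, so the next step gives (m, d) = (6, 11) again — its k=1 value — and the period has length 4.

[6; 1, 5, 1, 12]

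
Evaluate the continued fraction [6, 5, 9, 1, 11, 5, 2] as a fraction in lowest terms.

42003/6779

Using pₖ = aₖpₖ₋₁ + pₖ₋₂ and qₖ = aₖqₖ₋₁ + qₖ₋₂:
  k=0: a=6, p=6, q=1
  k=1: a=5, p=31, q=5
  k=2: a=9, p=285, q=46
  k=3: a=1, p=316, q=51
  k=4: a=11, p=3761, q=607
  k=5: a=5, p=19121, q=3086
  k=6: a=2, p=42003, q=6779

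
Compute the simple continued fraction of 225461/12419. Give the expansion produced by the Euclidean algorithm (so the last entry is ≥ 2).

225461 = 18×12419 + 1919
12419 = 6×1919 + 905
1919 = 2×905 + 109
905 = 8×109 + 33
109 = 3×33 + 10
33 = 3×10 + 3
10 = 3×3 + 1
3 = 3×1 + 0  (stop)
So 225461/12419 = [18; 6, 2, 8, 3, 3, 3, 3].

[18; 6, 2, 8, 3, 3, 3, 3]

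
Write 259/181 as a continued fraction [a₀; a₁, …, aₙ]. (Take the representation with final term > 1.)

259 = 1×181 + 78
181 = 2×78 + 25
78 = 3×25 + 3
25 = 8×3 + 1
3 = 3×1 + 0  (stop)
So 259/181 = [1; 2, 3, 8, 3].

[1; 2, 3, 8, 3]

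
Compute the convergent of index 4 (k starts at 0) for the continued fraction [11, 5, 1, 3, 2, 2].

581/52

Using pₖ = aₖpₖ₋₁ + pₖ₋₂, qₖ = aₖqₖ₋₁ + qₖ₋₂ (with p₋₁=1, p₋₂=0, q₋₁=0, q₋₂=1):
  k=0: a=11, p=11, q=1
  k=1: a=5, p=56, q=5
  k=2: a=1, p=67, q=6
  k=3: a=3, p=257, q=23
  k=4: a=2, p=581, q=52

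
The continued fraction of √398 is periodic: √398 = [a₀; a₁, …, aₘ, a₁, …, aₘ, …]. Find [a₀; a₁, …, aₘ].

[19; 1, 18, 1, 38]

a₀ = ⌊√398⌋ = 19.
With m₀=0, d₀=1 and mₖ₊₁ = dₖaₖ − mₖ, dₖ₊₁ = (n − mₖ₊₁²)/dₖ, aₖ₊₁ = ⌊(a₀+mₖ₊₁)/dₖ₊₁⌋:
  k=1: m=19, d=37, a=1
  k=2: m=18, d=2, a=18
  k=3: m=18, d=37, a=1
  k=4: m=19, d=1, a=38
d=1 and a=2a₀=38 at k=4, so the next step gives (m, d) = (19, 37) again — its k=1 value — and the period has length 4.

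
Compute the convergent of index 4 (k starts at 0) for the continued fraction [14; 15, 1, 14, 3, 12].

Using pₖ = aₖpₖ₋₁ + pₖ₋₂, qₖ = aₖqₖ₋₁ + qₖ₋₂ (with p₋₁=1, p₋₂=0, q₋₁=0, q₋₂=1):
  k=0: a=14, p=14, q=1
  k=1: a=15, p=211, q=15
  k=2: a=1, p=225, q=16
  k=3: a=14, p=3361, q=239
  k=4: a=3, p=10308, q=733

10308/733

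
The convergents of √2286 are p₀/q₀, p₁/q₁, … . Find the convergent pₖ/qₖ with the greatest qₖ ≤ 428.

√2286 = [47; 1, 4, 3, 10, 3, 4, 1, 94, …] (period length 8).
Convergents:
  p_0/q_0 = 47/1
  p_1/q_1 = 48/1
  p_2/q_2 = 239/5
  p_3/q_3 = 765/16
  p_4/q_4 = 7889/165
  p_5/q_5 = 24432/511
q_4 = 165 ≤ 428 < 511 = q_5, so the answer is 7889/165.

7889/165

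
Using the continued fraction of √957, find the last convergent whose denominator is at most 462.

√957 = [30; 1, 14, 2, 14, 1, 60, …] (period length 6).
Convergents:
  p_0/q_0 = 30/1
  p_1/q_1 = 31/1
  p_2/q_2 = 464/15
  p_3/q_3 = 959/31
  p_4/q_4 = 13890/449
  p_5/q_5 = 14849/480
q_4 = 449 ≤ 462 < 480 = q_5, so the answer is 13890/449.

13890/449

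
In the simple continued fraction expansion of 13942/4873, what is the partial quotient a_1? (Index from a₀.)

1

13942 = 2·4873 + 4196   →  a_0 = 2
4873 = 1·4196 + 677   →  a_1 = 1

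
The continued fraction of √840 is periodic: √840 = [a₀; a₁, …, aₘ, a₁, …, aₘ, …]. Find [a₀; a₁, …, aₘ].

[28; 1, 56]

a₀ = ⌊√840⌋ = 28.
With m₀=0, d₀=1 and mₖ₊₁ = dₖaₖ − mₖ, dₖ₊₁ = (n − mₖ₊₁²)/dₖ, aₖ₊₁ = ⌊(a₀+mₖ₊₁)/dₖ₊₁⌋:
  k=1: m=28, d=56, a=1
  k=2: m=28, d=1, a=56
d=1 and a=2a₀=56 at k=2, so the next step gives (m, d) = (28, 56) again — its k=1 value — and the period has length 2.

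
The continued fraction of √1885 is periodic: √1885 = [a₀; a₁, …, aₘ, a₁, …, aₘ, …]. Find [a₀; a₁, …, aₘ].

a₀ = ⌊√1885⌋ = 43.
With m₀=0, d₀=1 and mₖ₊₁ = dₖaₖ − mₖ, dₖ₊₁ = (n − mₖ₊₁²)/dₖ, aₖ₊₁ = ⌊(a₀+mₖ₊₁)/dₖ₊₁⌋:
  k=1: m=43, d=36, a=2
  k=2: m=29, d=29, a=2
  k=3: m=29, d=36, a=2
  k=4: m=43, d=1, a=86
d=1 and a=2a₀=86 at k=4, so the next step gives (m, d) = (43, 36) again — its k=1 value — and the period has length 4.

[43; 2, 2, 2, 86]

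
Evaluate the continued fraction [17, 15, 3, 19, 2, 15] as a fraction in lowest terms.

Using pₖ = aₖpₖ₋₁ + pₖ₋₂ and qₖ = aₖqₖ₋₁ + qₖ₋₂:
  k=0: a=17, p=17, q=1
  k=1: a=15, p=256, q=15
  k=2: a=3, p=785, q=46
  k=3: a=19, p=15171, q=889
  k=4: a=2, p=31127, q=1824
  k=5: a=15, p=482076, q=28249

482076/28249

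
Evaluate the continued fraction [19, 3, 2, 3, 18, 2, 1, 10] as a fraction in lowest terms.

Using pₖ = aₖpₖ₋₁ + pₖ₋₂ and qₖ = aₖqₖ₋₁ + qₖ₋₂:
  k=0: a=19, p=19, q=1
  k=1: a=3, p=58, q=3
  k=2: a=2, p=135, q=7
  k=3: a=3, p=463, q=24
  k=4: a=18, p=8469, q=439
  k=5: a=2, p=17401, q=902
  k=6: a=1, p=25870, q=1341
  k=7: a=10, p=276101, q=14312

276101/14312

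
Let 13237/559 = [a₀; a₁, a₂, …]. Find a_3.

8

13237 = 23·559 + 380   →  a_0 = 23
559 = 1·380 + 179   →  a_1 = 1
380 = 2·179 + 22   →  a_2 = 2
179 = 8·22 + 3   →  a_3 = 8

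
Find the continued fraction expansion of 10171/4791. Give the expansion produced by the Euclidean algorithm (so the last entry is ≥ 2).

[2; 8, 7, 2, 5, 7]

10171 = 2×4791 + 589
4791 = 8×589 + 79
589 = 7×79 + 36
79 = 2×36 + 7
36 = 5×7 + 1
7 = 7×1 + 0  (stop)
So 10171/4791 = [2; 8, 7, 2, 5, 7].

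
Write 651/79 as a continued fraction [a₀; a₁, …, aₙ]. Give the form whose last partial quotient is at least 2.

651 = 8·79 + 19
79 = 4·19 + 3
19 = 6·3 + 1
3 = 3·1 + 0  (stop)
So 651/79 = [8; 4, 6, 3].

[8; 4, 6, 3]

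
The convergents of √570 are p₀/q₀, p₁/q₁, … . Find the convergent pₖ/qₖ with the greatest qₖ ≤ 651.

9144/383

√570 = [23; 1, 6, 1, 46, …] (period length 4).
Convergents:
  p_0/q_0 = 23/1
  p_1/q_1 = 24/1
  p_2/q_2 = 167/7
  p_3/q_3 = 191/8
  p_4/q_4 = 8953/375
  p_5/q_5 = 9144/383
  p_6/q_6 = 63817/2673
q_5 = 383 ≤ 651 < 2673 = q_6, so the answer is 9144/383.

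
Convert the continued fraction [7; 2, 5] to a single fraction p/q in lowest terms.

82/11

Using pₖ = aₖpₖ₋₁ + pₖ₋₂ and qₖ = aₖqₖ₋₁ + qₖ₋₂:
  k=0: a=7, p=7, q=1
  k=1: a=2, p=15, q=2
  k=2: a=5, p=82, q=11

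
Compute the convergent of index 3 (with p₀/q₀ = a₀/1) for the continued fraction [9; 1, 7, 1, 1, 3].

89/9

Using pₖ = aₖpₖ₋₁ + pₖ₋₂, qₖ = aₖqₖ₋₁ + qₖ₋₂ (with p₋₁=1, p₋₂=0, q₋₁=0, q₋₂=1):
  k=0: a=9, p=9, q=1
  k=1: a=1, p=10, q=1
  k=2: a=7, p=79, q=8
  k=3: a=1, p=89, q=9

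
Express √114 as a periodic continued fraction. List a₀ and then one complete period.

[10; 1, 2, 10, 2, 1, 20]

a₀ = ⌊√114⌋ = 10.
With m₀=0, d₀=1 and mₖ₊₁ = dₖaₖ − mₖ, dₖ₊₁ = (n − mₖ₊₁²)/dₖ, aₖ₊₁ = ⌊(a₀+mₖ₊₁)/dₖ₊₁⌋:
  k=1: m=10, d=14, a=1
  k=2: m=4, d=7, a=2
  k=3: m=10, d=2, a=10
  k=4: m=10, d=7, a=2
  k=5: m=4, d=14, a=1
  k=6: m=10, d=1, a=20
d=1 and a=2a₀=20 at k=6, so the next step gives (m, d) = (10, 14) again — its k=1 value — and the period has length 6.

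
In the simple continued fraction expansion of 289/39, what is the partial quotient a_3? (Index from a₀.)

289 = 7·39 + 16   →  a_0 = 7
39 = 2·16 + 7   →  a_1 = 2
16 = 2·7 + 2   →  a_2 = 2
7 = 3·2 + 1   →  a_3 = 3

3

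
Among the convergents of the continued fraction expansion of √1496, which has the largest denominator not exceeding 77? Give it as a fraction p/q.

2282/59

√1496 = [38; 1, 2, 9, 2, 1, 76, …] (period length 6).
Convergents:
  p_0/q_0 = 38/1
  p_1/q_1 = 39/1
  p_2/q_2 = 116/3
  p_3/q_3 = 1083/28
  p_4/q_4 = 2282/59
  p_5/q_5 = 3365/87
q_4 = 59 ≤ 77 < 87 = q_5, so the answer is 2282/59.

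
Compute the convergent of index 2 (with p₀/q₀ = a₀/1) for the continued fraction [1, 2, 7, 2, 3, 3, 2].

Using pₖ = aₖpₖ₋₁ + pₖ₋₂, qₖ = aₖqₖ₋₁ + qₖ₋₂ (with p₋₁=1, p₋₂=0, q₋₁=0, q₋₂=1):
  k=0: a=1, p=1, q=1
  k=1: a=2, p=3, q=2
  k=2: a=7, p=22, q=15

22/15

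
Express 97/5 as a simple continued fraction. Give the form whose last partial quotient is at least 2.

[19; 2, 2]

97 = 19*5 + 2
5 = 2*2 + 1
2 = 2*1 + 0  (stop)
So 97/5 = [19; 2, 2].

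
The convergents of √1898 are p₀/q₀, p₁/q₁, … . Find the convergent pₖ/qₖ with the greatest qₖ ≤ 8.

√1898 = [43; 1, 1, 3, 3, 1, 1, 86, …] (period length 7).
Convergents:
  p_0/q_0 = 43/1
  p_1/q_1 = 44/1
  p_2/q_2 = 87/2
  p_3/q_3 = 305/7
  p_4/q_4 = 1002/23
q_3 = 7 ≤ 8 < 23 = q_4, so the answer is 305/7.

305/7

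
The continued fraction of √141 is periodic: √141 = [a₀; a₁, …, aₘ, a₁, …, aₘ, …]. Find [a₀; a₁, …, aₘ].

[11; 1, 6, 1, 22]

a₀ = ⌊√141⌋ = 11.
With m₀=0, d₀=1 and mₖ₊₁ = dₖaₖ − mₖ, dₖ₊₁ = (n − mₖ₊₁²)/dₖ, aₖ₊₁ = ⌊(a₀+mₖ₊₁)/dₖ₊₁⌋:
  k=1: m=11, d=20, a=1
  k=2: m=9, d=3, a=6
  k=3: m=9, d=20, a=1
  k=4: m=11, d=1, a=22
d=1 and a=2a₀=22 at k=4, so the next step gives (m, d) = (11, 20) again — its k=1 value — and the period has length 4.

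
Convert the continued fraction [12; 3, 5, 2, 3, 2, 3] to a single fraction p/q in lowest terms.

11723/952

Using pₖ = aₖpₖ₋₁ + pₖ₋₂ and qₖ = aₖqₖ₋₁ + qₖ₋₂:
  k=0: a=12, p=12, q=1
  k=1: a=3, p=37, q=3
  k=2: a=5, p=197, q=16
  k=3: a=2, p=431, q=35
  k=4: a=3, p=1490, q=121
  k=5: a=2, p=3411, q=277
  k=6: a=3, p=11723, q=952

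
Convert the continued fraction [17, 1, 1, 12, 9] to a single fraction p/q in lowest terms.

3977/227

Using pₖ = aₖpₖ₋₁ + pₖ₋₂ and qₖ = aₖqₖ₋₁ + qₖ₋₂:
  k=0: a=17, p=17, q=1
  k=1: a=1, p=18, q=1
  k=2: a=1, p=35, q=2
  k=3: a=12, p=438, q=25
  k=4: a=9, p=3977, q=227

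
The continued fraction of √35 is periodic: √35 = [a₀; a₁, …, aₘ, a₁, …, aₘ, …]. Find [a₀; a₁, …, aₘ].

a₀ = ⌊√35⌋ = 5.
With m₀=0, d₀=1 and mₖ₊₁ = dₖaₖ − mₖ, dₖ₊₁ = (n − mₖ₊₁²)/dₖ, aₖ₊₁ = ⌊(a₀+mₖ₊₁)/dₖ₊₁⌋:
  k=1: m=5, d=10, a=1
  k=2: m=5, d=1, a=10
d=1 and a=2a₀=10 at k=2, so the next step gives (m, d) = (5, 10) again — its k=1 value — and the period has length 2.

[5; 1, 10]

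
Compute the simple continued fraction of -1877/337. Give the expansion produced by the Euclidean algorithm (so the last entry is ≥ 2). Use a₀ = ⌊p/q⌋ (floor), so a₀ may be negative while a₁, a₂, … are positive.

[-6; 2, 3, 11, 1, 3]

-1877 = -6*337 + 145
337 = 2*145 + 47
145 = 3*47 + 4
47 = 11*4 + 3
4 = 1*3 + 1
3 = 3*1 + 0  (stop)
So -1877/337 = [-6; 2, 3, 11, 1, 3].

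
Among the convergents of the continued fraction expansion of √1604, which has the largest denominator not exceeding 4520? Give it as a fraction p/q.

64120/1601

√1604 = [40; 20, 80, …] (period length 2).
Convergents:
  p_0/q_0 = 40/1
  p_1/q_1 = 801/20
  p_2/q_2 = 64120/1601
  p_3/q_3 = 1283201/32040
q_2 = 1601 ≤ 4520 < 32040 = q_3, so the answer is 64120/1601.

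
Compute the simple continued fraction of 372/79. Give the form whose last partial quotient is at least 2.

372 = 4·79 + 56
79 = 1·56 + 23
56 = 2·23 + 10
23 = 2·10 + 3
10 = 3·3 + 1
3 = 3·1 + 0  (stop)
So 372/79 = [4; 1, 2, 2, 3, 3].

[4; 1, 2, 2, 3, 3]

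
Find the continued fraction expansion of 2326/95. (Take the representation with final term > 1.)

[24; 2, 15, 3]

2326 = 24·95 + 46
95 = 2·46 + 3
46 = 15·3 + 1
3 = 3·1 + 0  (stop)
So 2326/95 = [24; 2, 15, 3].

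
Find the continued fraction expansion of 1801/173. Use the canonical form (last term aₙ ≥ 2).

[10; 2, 2, 3, 2, 4]

1801 = 10*173 + 71
173 = 2*71 + 31
71 = 2*31 + 9
31 = 3*9 + 4
9 = 2*4 + 1
4 = 4*1 + 0  (stop)
So 1801/173 = [10; 2, 2, 3, 2, 4].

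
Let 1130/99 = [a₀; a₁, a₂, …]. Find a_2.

1130 = 11·99 + 41   →  a_0 = 11
99 = 2·41 + 17   →  a_1 = 2
41 = 2·17 + 7   →  a_2 = 2

2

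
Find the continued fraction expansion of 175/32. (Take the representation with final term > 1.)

175 = 5*32 + 15
32 = 2*15 + 2
15 = 7*2 + 1
2 = 2*1 + 0  (stop)
So 175/32 = [5; 2, 7, 2].

[5; 2, 7, 2]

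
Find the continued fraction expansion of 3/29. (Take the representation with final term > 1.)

[0; 9, 1, 2]

3 = 0×29 + 3
29 = 9×3 + 2
3 = 1×2 + 1
2 = 2×1 + 0  (stop)
So 3/29 = [0; 9, 1, 2].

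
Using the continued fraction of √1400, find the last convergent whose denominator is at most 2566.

√1400 = [37; 2, 2, 2, 74, …] (period length 4).
Convergents:
  p_0/q_0 = 37/1
  p_1/q_1 = 75/2
  p_2/q_2 = 187/5
  p_3/q_3 = 449/12
  p_4/q_4 = 33413/893
  p_5/q_5 = 67275/1798
  p_6/q_6 = 167963/4489
q_5 = 1798 ≤ 2566 < 4489 = q_6, so the answer is 67275/1798.

67275/1798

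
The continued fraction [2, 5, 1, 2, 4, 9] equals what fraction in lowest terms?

Fold from the inside: start with 9/1.
  4 + 1/9 = 37/9
  2 + 9/37 = 83/37
  1 + 37/83 = 120/83
  5 + 83/120 = 683/120
  2 + 120/683 = 1486/683

1486/683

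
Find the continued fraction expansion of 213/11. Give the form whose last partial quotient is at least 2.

213 = 19·11 + 4
11 = 2·4 + 3
4 = 1·3 + 1
3 = 3·1 + 0  (stop)
So 213/11 = [19; 2, 1, 3].

[19; 2, 1, 3]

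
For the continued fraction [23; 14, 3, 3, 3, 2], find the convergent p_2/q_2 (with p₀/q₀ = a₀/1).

992/43

Using pₖ = aₖpₖ₋₁ + pₖ₋₂, qₖ = aₖqₖ₋₁ + qₖ₋₂ (with p₋₁=1, p₋₂=0, q₋₁=0, q₋₂=1):
  k=0: a=23, p=23, q=1
  k=1: a=14, p=323, q=14
  k=2: a=3, p=992, q=43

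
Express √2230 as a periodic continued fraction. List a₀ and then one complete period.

[47; 4, 2, 18, 2, 4, 94]

a₀ = ⌊√2230⌋ = 47.
With m₀=0, d₀=1 and mₖ₊₁ = dₖaₖ − mₖ, dₖ₊₁ = (n − mₖ₊₁²)/dₖ, aₖ₊₁ = ⌊(a₀+mₖ₊₁)/dₖ₊₁⌋:
  k=1: m=47, d=21, a=4
  k=2: m=37, d=41, a=2
  k=3: m=45, d=5, a=18
  k=4: m=45, d=41, a=2
  k=5: m=37, d=21, a=4
  k=6: m=47, d=1, a=94
d=1 and a=2a₀=94 at k=6, so the next step gives (m, d) = (47, 21) again — its k=1 value — and the period has length 6.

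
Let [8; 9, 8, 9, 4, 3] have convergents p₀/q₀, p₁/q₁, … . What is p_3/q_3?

5401/666

Using pₖ = aₖpₖ₋₁ + pₖ₋₂, qₖ = aₖqₖ₋₁ + qₖ₋₂ (with p₋₁=1, p₋₂=0, q₋₁=0, q₋₂=1):
  k=0: a=8, p=8, q=1
  k=1: a=9, p=73, q=9
  k=2: a=8, p=592, q=73
  k=3: a=9, p=5401, q=666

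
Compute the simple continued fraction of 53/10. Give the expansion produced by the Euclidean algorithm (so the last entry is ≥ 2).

53 = 5*10 + 3
10 = 3*3 + 1
3 = 3*1 + 0  (stop)
So 53/10 = [5; 3, 3].

[5; 3, 3]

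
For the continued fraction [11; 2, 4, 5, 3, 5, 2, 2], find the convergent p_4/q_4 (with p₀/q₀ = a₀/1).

1717/150

Using pₖ = aₖpₖ₋₁ + pₖ₋₂, qₖ = aₖqₖ₋₁ + qₖ₋₂ (with p₋₁=1, p₋₂=0, q₋₁=0, q₋₂=1):
  k=0: a=11, p=11, q=1
  k=1: a=2, p=23, q=2
  k=2: a=4, p=103, q=9
  k=3: a=5, p=538, q=47
  k=4: a=3, p=1717, q=150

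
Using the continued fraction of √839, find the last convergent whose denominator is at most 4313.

48691/1681

√839 = [28; 1, 27, 1, 56, …] (period length 4).
Convergents:
  p_0/q_0 = 28/1
  p_1/q_1 = 29/1
  p_2/q_2 = 811/28
  p_3/q_3 = 840/29
  p_4/q_4 = 47851/1652
  p_5/q_5 = 48691/1681
  p_6/q_6 = 1362508/47039
q_5 = 1681 ≤ 4313 < 47039 = q_6, so the answer is 48691/1681.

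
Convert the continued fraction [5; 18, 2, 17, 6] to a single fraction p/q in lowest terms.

19807/3919

Fold from the inside: start with 6/1.
  17 + 1/6 = 103/6
  2 + 6/103 = 212/103
  18 + 103/212 = 3919/212
  5 + 212/3919 = 19807/3919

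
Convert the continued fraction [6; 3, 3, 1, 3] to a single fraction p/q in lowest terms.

309/49

Using pₖ = aₖpₖ₋₁ + pₖ₋₂ and qₖ = aₖqₖ₋₁ + qₖ₋₂:
  k=0: a=6, p=6, q=1
  k=1: a=3, p=19, q=3
  k=2: a=3, p=63, q=10
  k=3: a=1, p=82, q=13
  k=4: a=3, p=309, q=49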